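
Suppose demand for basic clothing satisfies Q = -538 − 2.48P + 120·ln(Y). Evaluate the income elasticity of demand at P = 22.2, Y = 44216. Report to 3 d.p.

0.174

At P = 22.2, Y = 44216: Q = 690.565.
Holding P constant, ∂Q/∂Y = 120/Y = 0.00271395.
η_Y = (∂Q/∂Y)·(Y/Q) = 0.00271395 × (44216/690.565) = 0.174.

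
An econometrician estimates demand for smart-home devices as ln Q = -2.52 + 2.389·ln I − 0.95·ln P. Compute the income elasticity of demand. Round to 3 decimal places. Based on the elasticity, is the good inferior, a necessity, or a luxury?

In a log-linear demand, the coefficient on ln I is the income elasticity.
So η = 2.389.
η > 1 ⇒ luxury.

2.389 (luxury)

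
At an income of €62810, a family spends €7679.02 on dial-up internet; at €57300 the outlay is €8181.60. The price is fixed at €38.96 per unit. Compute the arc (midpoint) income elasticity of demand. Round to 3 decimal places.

-0.691

With a constant price, Q₁ = 7679.02/38.96 = 197.100 and Q₂ = 8181.60/38.96 = 210.000 (equivalently, work directly with expenditure since P cancels).
Midpoint %ΔQ = (8181.60 − 7679.02)/7930.31 = 0.06337; midpoint %ΔI = (57300 − 62810)/60055 = -0.09175.
η = 0.06337 / -0.09175 = -0.691.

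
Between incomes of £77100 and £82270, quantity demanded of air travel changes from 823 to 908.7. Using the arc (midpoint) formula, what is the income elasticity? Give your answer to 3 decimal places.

ΔQ = 908.7 − 823 = 85.7; midpoint Q̄ = (823 + 908.7)/2 = 865.85.
ΔI = 82270 − 77100 = 5170; midpoint Ī = (77100 + 82270)/2 = 79685.
η = (ΔQ/Q̄) ÷ (ΔI/Ī) = (85.7/865.85) ÷ (5170/79685) = 1.526.

1.526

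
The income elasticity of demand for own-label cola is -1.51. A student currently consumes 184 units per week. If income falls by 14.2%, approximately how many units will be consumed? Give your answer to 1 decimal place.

%ΔQ ≈ η × %ΔI = -1.51 × (-14.2%) = 21.442%.
New Q ≈ 184 × (1 + 0.21442) = 223.5.

223.5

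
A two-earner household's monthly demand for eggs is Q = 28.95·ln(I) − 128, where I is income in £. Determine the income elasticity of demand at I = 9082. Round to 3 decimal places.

0.213

At I = 9082: Q = 135.852.
dQ/dI = 28.95/I = 0.00318762 at this income.
η = (dQ/dI)·(I/Q) = 0.00318762 × (9082/135.852) = 0.213.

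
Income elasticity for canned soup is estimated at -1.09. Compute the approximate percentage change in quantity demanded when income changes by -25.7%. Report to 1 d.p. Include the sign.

28.0%

%ΔQ ≈ η × %ΔI = -1.09 × (-25.7%) = 28.0%.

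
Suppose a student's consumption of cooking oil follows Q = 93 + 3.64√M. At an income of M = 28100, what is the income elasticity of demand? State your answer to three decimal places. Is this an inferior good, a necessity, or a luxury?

At M = 28100: Q = 703.175.
dQ/dM = 3.64/(2√M) = 0.0108572 at this income.
η = (dQ/dM)·(M/Q) = 0.0108572 × (28100/703.175) = 0.434.
Since 0 < η < 1, the good is a necessity.

0.434 (necessity)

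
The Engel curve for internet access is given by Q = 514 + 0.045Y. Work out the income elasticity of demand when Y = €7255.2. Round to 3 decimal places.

At Y = 7255.2: Q = 840.484.
dQ/dY = 0.045.
η = (dQ/dY)·(Y/Q) = 0.045 × (7255.2/840.484) = 0.388.

0.388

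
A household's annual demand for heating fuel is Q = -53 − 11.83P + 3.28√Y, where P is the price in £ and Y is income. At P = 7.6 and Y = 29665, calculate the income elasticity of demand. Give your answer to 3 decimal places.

At P = 7.6, Y = 29665: Q = 422.024.
Holding P constant, ∂Q/∂Y = 3.28/(2√Y) = 0.00952186.
η_Y = (∂Q/∂Y)·(Y/Q) = 0.00952186 × (29665/422.024) = 0.669.

0.669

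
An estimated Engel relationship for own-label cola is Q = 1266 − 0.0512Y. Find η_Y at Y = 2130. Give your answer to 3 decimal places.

At Y = 2130: Q = 1156.944.
dQ/dY = −0.0512.
η = (dQ/dY)·(Y/Q) = -0.0512 × (2130/1156.944) = -0.094.

-0.094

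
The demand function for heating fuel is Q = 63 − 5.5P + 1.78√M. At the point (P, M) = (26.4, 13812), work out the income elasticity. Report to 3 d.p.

At P = 26.4, M = 13812: Q = 126.994.
Holding P constant, ∂Q/∂M = 1.78/(2√M) = 0.00757289.
η_M = (∂Q/∂M)·(M/Q) = 0.00757289 × (13812/126.994) = 0.824.

0.824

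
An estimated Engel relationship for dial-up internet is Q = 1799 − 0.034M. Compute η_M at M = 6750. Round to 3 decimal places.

-0.146

At M = 6750: Q = 1569.500.
dQ/dM = −0.034.
η = (dQ/dM)·(M/Q) = -0.034 × (6750/1569.500) = -0.146.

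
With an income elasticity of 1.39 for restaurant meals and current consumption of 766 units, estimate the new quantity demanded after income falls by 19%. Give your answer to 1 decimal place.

%ΔQ ≈ η × %ΔI = 1.39 × (-19%) = -26.41%.
New Q ≈ 766 × (1 − 0.2641) = 563.7.

563.7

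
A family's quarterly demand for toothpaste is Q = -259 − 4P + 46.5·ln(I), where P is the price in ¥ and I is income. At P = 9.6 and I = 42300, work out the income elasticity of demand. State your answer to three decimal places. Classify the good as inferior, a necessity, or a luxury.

0.235 (necessity)

At P = 9.6, I = 42300: Q = 197.943.
Holding P constant, ∂Q/∂I = 46.5/I = 0.00109929.
η_I = (∂Q/∂I)·(I/Q) = 0.00109929 × (42300/197.943) = 0.235.
Since 0 < η < 1, this is a necessity.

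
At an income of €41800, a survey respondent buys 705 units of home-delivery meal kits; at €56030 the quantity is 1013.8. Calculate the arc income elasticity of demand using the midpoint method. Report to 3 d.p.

ΔQ = 1013.8 − 705 = 308.8; midpoint Q̄ = (705 + 1013.8)/2 = 859.4.
ΔI = 56030 − 41800 = 14230; midpoint Ī = (41800 + 56030)/2 = 48915.
η = (ΔQ/Q̄) ÷ (ΔI/Ī) = (308.8/859.4) ÷ (14230/48915) = 1.235.

1.235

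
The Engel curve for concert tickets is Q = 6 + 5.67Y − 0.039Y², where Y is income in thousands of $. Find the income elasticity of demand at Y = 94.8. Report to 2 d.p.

At Y = 94.8: Q = 193.0214.
dQ/dY = 5.67 − 0.078Y = -1.72440.
η = (dQ/dY)·(Y/Q) = -1.72440 × (94.8/193.0214) = -0.85.

-0.85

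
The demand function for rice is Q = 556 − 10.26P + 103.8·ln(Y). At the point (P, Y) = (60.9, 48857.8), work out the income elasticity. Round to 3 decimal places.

At P = 60.9, Y = 48857.8: Q = 1051.860.
Holding P constant, ∂Q/∂Y = 103.8/Y = 0.00212453.
η_Y = (∂Q/∂Y)·(Y/Q) = 0.00212453 × (48857.8/1051.860) = 0.099.

0.099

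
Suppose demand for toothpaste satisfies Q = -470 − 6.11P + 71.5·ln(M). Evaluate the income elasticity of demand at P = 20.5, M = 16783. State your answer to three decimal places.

0.713

At P = 20.5, M = 16783: Q = 100.306.
Holding P constant, ∂Q/∂M = 71.5/M = 0.00426026.
η_M = (∂Q/∂M)·(M/Q) = 0.00426026 × (16783/100.306) = 0.713.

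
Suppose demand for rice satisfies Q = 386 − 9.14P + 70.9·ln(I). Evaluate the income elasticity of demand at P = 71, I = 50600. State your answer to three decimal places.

0.140

At P = 71, I = 50600: Q = 505.028.
Holding P constant, ∂Q/∂I = 70.9/I = 0.00140119.
η_I = (∂Q/∂I)·(I/Q) = 0.00140119 × (50600/505.028) = 0.140.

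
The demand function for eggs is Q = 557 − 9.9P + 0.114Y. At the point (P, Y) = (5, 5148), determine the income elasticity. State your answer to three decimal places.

At P = 5, Y = 5148: Q = 1094.372.
Holding P constant, ∂Q/∂Y = 0.114.
η_Y = (∂Q/∂Y)·(Y/Q) = 0.114 × (5148/1094.372) = 0.536.

0.536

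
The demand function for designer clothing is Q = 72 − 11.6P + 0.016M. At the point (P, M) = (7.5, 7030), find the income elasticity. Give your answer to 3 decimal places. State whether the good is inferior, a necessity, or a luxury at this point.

At P = 7.5, M = 7030: Q = 97.480.
Holding P constant, ∂Q/∂M = 0.016.
η_M = (∂Q/∂M)·(M/Q) = 0.016 × (7030/97.480) = 1.154.
Since η > 1, this is a luxury.

1.154 (luxury)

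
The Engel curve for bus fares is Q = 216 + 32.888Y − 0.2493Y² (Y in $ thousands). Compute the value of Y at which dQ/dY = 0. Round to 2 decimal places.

65.96

dQ/dY = 32.888 − 0.4986Y.
The good is inferior where dQ/dY < 0. Setting dQ/dY = 0 gives Y = 32.888 / 0.4986 = 65.96.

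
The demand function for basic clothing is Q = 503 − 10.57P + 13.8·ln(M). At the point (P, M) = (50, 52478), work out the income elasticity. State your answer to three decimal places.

At P = 50, M = 52478: Q = 124.480.
Holding P constant, ∂Q/∂M = 13.8/M = 0.000262967.
η_M = (∂Q/∂M)·(M/Q) = 0.000262967 × (52478/124.480) = 0.111.

0.111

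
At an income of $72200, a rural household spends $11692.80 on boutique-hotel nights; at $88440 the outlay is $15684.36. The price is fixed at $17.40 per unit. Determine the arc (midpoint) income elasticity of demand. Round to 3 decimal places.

With a constant price, Q₁ = 11692.80/17.40 = 672.000 and Q₂ = 15684.36/17.40 = 901.400 (equivalently, work directly with expenditure since P cancels).
Midpoint %ΔQ = (15684.36 − 11692.80)/13688.58 = 0.29160; midpoint %ΔI = (88440 − 72200)/80320 = 0.20219.
η = 0.29160 / 0.20219 = 1.442.

1.442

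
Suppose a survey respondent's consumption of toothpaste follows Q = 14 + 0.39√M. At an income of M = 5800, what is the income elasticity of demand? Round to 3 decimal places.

0.340

At M = 5800: Q = 43.702.
dQ/dM = 0.39/(2√M) = 0.00256048 at this income.
η = (dQ/dM)·(M/Q) = 0.00256048 × (5800/43.702) = 0.340.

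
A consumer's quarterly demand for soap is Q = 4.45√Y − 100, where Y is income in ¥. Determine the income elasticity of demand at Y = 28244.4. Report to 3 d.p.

0.577

At Y = 28244.4: Q = 647.870.
dQ/dY = 4.45/(2√Y) = 0.0132393 at this income.
η = (dQ/dY)·(Y/Q) = 0.0132393 × (28244.4/647.870) = 0.577.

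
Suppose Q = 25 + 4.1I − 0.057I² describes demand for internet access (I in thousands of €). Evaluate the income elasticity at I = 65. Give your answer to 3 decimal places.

-4.246

At I = 65: Q = 50.6750.
dQ/dI = 4.1 − 0.114I = -3.31000.
η = (dQ/dI)·(I/Q) = -3.31000 × (65/50.6750) = -4.246.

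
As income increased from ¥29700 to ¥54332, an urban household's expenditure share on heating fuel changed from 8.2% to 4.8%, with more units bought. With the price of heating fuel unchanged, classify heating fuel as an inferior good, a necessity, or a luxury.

necessity

Quantity rises but the budget share falls as income rises, so 0 < η < 1.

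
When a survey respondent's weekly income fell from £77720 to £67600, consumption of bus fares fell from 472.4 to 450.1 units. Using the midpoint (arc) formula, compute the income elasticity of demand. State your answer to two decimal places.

ΔQ = 450.1 − 472.4 = -22.3; midpoint Q̄ = (472.4 + 450.1)/2 = 461.25.
ΔI = 67600 − 77720 = -10120; midpoint Ī = (77720 + 67600)/2 = 72660.
η = (ΔQ/Q̄) ÷ (ΔI/Ī) = (-22.3/461.25) ÷ (-10120/72660) = 0.35.

0.35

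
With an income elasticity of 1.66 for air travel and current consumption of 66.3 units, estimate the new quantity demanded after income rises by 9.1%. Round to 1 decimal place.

76.3

%ΔQ ≈ η × %ΔI = 1.66 × 9.1% = 15.106%.
New Q ≈ 66.3 × (1 + 0.15106) = 76.3.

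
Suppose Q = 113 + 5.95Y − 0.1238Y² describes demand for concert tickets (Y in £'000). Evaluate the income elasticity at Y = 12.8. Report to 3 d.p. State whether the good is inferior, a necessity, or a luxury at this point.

0.211 (necessity)

At Y = 12.8: Q = 168.8766.
dQ/dY = 5.95 − 0.2476Y = 2.78072.
η = (dQ/dY)·(Y/Q) = 2.78072 × (12.8/168.8766) = 0.211.
0 < η < 1 ⇒ necessity.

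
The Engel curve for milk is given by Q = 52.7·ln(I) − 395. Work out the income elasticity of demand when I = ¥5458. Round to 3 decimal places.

At I = 5458: Q = 58.475.
dQ/dI = 52.7/I = 0.00965555 at this income.
η = (dQ/dI)·(I/Q) = 0.00965555 × (5458/58.475) = 0.901.

0.901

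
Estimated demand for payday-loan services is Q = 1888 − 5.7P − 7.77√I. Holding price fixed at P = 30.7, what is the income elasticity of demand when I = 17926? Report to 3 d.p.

-0.773

At P = 30.7, I = 17926: Q = 672.700.
Holding P constant, ∂Q/∂I = -7.77/(2√I) = -0.0290168.
η_I = (∂Q/∂I)·(I/Q) = -0.0290168 × (17926/672.700) = -0.773.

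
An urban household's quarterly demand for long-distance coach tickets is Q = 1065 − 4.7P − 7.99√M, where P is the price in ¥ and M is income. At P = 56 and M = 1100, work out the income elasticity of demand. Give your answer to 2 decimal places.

At P = 56, M = 1100: Q = 536.802.
Holding P constant, ∂Q/∂M = -7.99/(2√M) = -0.120454.
η_M = (∂Q/∂M)·(M/Q) = -0.120454 × (1100/536.802) = -0.25.

-0.25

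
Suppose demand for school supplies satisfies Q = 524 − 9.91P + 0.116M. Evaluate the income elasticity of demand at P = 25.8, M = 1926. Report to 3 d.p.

0.454

At P = 25.8, M = 1926: Q = 491.738.
Holding P constant, ∂Q/∂M = 0.116.
η_M = (∂Q/∂M)·(M/Q) = 0.116 × (1926/491.738) = 0.454.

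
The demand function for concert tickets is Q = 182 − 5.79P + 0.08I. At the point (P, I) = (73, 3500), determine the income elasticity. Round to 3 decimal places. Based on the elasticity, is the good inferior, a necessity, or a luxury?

7.119 (luxury)

At P = 73, I = 3500: Q = 39.330.
Holding P constant, ∂Q/∂I = 0.08.
η_I = (∂Q/∂I)·(I/Q) = 0.08 × (3500/39.330) = 7.119.
Since η > 1, this is a luxury.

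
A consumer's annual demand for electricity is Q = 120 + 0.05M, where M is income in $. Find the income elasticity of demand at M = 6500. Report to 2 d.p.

At M = 6500: Q = 445.000.
dQ/dM = 0.05.
η = (dQ/dM)·(M/Q) = 0.05 × (6500/445.000) = 0.73.

0.73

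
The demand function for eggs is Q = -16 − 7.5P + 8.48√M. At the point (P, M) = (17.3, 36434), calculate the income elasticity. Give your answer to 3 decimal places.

0.549

At P = 17.3, M = 36434: Q = 1472.886.
Holding P constant, ∂Q/∂M = 8.48/(2√M) = 0.0222133.
η_M = (∂Q/∂M)·(M/Q) = 0.0222133 × (36434/1472.886) = 0.549.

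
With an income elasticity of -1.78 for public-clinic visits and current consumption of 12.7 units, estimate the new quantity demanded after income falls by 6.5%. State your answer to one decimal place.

14.2

%ΔQ ≈ η × %ΔI = -1.78 × (-6.5%) = 11.57%.
New Q ≈ 12.7 × (1 + 0.1157) = 14.2.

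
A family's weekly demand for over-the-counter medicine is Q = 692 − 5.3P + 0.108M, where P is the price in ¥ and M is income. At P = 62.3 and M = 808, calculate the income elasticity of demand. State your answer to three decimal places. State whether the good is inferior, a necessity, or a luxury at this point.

At P = 62.3, M = 808: Q = 449.074.
Holding P constant, ∂Q/∂M = 0.108.
η_M = (∂Q/∂M)·(M/Q) = 0.108 × (808/449.074) = 0.194.
Since 0 < η < 1, this is a necessity.

0.194 (necessity)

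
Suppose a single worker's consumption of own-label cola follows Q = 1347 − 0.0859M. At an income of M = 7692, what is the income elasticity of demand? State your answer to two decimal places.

-0.96

At M = 7692: Q = 686.257.
dQ/dM = −0.0859.
η = (dQ/dM)·(M/Q) = -0.0859 × (7692/686.257) = -0.96.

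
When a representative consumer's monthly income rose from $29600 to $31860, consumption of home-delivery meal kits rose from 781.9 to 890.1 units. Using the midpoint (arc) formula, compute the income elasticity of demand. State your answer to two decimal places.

1.76

ΔQ = 890.1 − 781.9 = 108.2; midpoint Q̄ = (781.9 + 890.1)/2 = 836.
ΔI = 31860 − 29600 = 2260; midpoint Ī = (29600 + 31860)/2 = 30730.
η = (ΔQ/Q̄) ÷ (ΔI/Ī) = (108.2/836) ÷ (2260/30730) = 1.76.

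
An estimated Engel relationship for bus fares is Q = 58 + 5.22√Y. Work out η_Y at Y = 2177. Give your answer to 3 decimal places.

At Y = 2177: Q = 301.556.
dQ/dY = 5.22/(2√Y) = 0.0559386 at this income.
η = (dQ/dY)·(Y/Q) = 0.0559386 × (2177/301.556) = 0.404.

0.404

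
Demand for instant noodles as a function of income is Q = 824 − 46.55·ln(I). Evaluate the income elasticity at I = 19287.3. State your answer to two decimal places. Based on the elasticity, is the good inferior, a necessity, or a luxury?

At I = 19287.3: Q = 364.682.
dQ/dI = -46.55/I = -0.00241351 at this income.
η = (dQ/dI)·(I/Q) = -0.00241351 × (19287.3/364.682) = -0.13.
Since η < 0, the good is an inferior good.

-0.13 (inferior good)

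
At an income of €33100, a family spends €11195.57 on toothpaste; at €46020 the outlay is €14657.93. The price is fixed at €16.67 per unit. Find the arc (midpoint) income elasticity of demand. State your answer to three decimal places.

With a constant price, Q₁ = 11195.57/16.67 = 671.600 and Q₂ = 14657.93/16.67 = 879.300 (equivalently, work directly with expenditure since P cancels).
Midpoint %ΔQ = (14657.93 − 11195.57)/12926.75 = 0.26784; midpoint %ΔI = (46020 − 33100)/39560 = 0.32659.
η = 0.26784 / 0.32659 = 0.820.

0.820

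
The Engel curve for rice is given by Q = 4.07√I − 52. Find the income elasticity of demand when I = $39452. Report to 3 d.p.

At I = 39452: Q = 756.405.
dQ/dI = 4.07/(2√I) = 0.0102454 at this income.
η = (dQ/dI)·(I/Q) = 0.0102454 × (39452/756.405) = 0.534.

0.534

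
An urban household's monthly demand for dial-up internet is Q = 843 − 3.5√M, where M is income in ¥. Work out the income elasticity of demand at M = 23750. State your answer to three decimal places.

At M = 23750: Q = 303.614.
dQ/dM = -3.5/(2√M) = -0.0113555 at this income.
η = (dQ/dM)·(M/Q) = -0.0113555 × (23750/303.614) = -0.888.

-0.888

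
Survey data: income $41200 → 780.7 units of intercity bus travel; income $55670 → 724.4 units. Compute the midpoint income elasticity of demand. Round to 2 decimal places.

ΔQ = 724.4 − 780.7 = -56.3; midpoint Q̄ = (780.7 + 724.4)/2 = 752.55.
ΔI = 55670 − 41200 = 14470; midpoint Ī = (41200 + 55670)/2 = 48435.
η = (ΔQ/Q̄) ÷ (ΔI/Ī) = (-56.3/752.55) ÷ (14470/48435) = -0.25.

-0.25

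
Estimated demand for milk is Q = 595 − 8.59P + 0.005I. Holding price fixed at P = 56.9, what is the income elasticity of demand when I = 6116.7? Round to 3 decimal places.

0.224

At P = 56.9, I = 6116.7: Q = 136.813.
Holding P constant, ∂Q/∂I = 0.005.
η_I = (∂Q/∂I)·(I/Q) = 0.005 × (6116.7/136.813) = 0.224.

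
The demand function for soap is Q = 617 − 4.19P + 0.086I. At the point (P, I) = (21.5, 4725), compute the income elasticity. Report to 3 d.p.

0.435

At P = 21.5, I = 4725: Q = 933.265.
Holding P constant, ∂Q/∂I = 0.086.
η_I = (∂Q/∂I)·(I/Q) = 0.086 × (4725/933.265) = 0.435.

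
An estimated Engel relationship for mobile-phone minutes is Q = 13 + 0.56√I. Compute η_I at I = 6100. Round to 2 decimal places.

At I = 6100: Q = 56.737.
dQ/dI = 0.56/(2√I) = 0.00358503 at this income.
η = (dQ/dI)·(I/Q) = 0.00358503 × (6100/56.737) = 0.39.

0.39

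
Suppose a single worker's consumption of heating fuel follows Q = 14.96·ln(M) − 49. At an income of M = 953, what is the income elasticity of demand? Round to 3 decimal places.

At M = 953: Q = 53.620.
dQ/dM = 14.96/M = 0.0156978 at this income.
η = (dQ/dM)·(M/Q) = 0.0156978 × (953/53.620) = 0.279.

0.279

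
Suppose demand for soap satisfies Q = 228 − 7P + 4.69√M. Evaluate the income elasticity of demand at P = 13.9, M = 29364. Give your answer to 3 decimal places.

At P = 13.9, M = 29364: Q = 934.375.
Holding P constant, ∂Q/∂M = 4.69/(2√M) = 0.0136847.
η_M = (∂Q/∂M)·(M/Q) = 0.0136847 × (29364/934.375) = 0.430.

0.430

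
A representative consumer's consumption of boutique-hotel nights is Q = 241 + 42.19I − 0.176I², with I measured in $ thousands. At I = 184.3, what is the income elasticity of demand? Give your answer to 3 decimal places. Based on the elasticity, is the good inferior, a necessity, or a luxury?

-2.051 (inferior good)

At I = 184.3: Q = 2038.5148.
dQ/dI = 42.19 − 0.352I = -22.68360.
η = (dQ/dI)·(I/Q) = -22.68360 × (184.3/2038.5148) = -2.051.
η < 0 ⇒ inferior good.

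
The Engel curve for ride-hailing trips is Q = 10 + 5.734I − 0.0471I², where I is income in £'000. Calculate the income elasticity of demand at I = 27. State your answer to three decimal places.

0.660

At I = 27: Q = 130.4821.
dQ/dI = 5.734 − 0.0942I = 3.19060.
η = (dQ/dI)·(I/Q) = 3.19060 × (27/130.4821) = 0.660.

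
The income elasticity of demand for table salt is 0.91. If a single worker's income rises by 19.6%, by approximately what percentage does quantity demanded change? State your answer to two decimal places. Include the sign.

%ΔQ ≈ η × %ΔI = 0.91 × 19.6% = 17.84%.

17.84%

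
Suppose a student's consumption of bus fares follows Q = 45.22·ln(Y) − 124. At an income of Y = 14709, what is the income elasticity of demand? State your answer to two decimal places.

0.15

At Y = 14709: Q = 309.941.
dQ/dY = 45.22/Y = 0.00307431 at this income.
η = (dQ/dY)·(Y/Q) = 0.00307431 × (14709/309.941) = 0.15.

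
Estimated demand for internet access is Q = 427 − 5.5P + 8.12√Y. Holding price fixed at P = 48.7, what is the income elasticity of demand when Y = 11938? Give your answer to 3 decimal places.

0.424

At P = 48.7, Y = 11938: Q = 1046.351.
Holding P constant, ∂Q/∂Y = 8.12/(2√Y) = 0.0371587.
η_Y = (∂Q/∂Y)·(Y/Q) = 0.0371587 × (11938/1046.351) = 0.424.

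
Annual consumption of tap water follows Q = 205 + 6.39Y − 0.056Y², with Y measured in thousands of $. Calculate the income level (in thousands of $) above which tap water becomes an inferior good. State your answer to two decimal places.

dQ/dY = 6.39 − 0.112Y.
The good is inferior where dQ/dY < 0. Setting dQ/dY = 0 gives Y = 6.39 / 0.112 = 57.05.

57.05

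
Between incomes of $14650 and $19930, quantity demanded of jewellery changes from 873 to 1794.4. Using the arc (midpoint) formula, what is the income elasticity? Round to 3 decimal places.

ΔQ = 1794.4 − 873 = 921.4; midpoint Q̄ = (873 + 1794.4)/2 = 1333.7.
ΔI = 19930 − 14650 = 5280; midpoint Ī = (14650 + 19930)/2 = 17290.
η = (ΔQ/Q̄) ÷ (ΔI/Ī) = (921.4/1333.7) ÷ (5280/17290) = 2.262.

2.262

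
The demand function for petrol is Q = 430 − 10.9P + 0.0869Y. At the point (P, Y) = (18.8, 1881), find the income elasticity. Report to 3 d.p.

0.421

At P = 18.8, Y = 1881: Q = 388.539.
Holding P constant, ∂Q/∂Y = 0.0869.
η_Y = (∂Q/∂Y)·(Y/Q) = 0.0869 × (1881/388.539) = 0.421.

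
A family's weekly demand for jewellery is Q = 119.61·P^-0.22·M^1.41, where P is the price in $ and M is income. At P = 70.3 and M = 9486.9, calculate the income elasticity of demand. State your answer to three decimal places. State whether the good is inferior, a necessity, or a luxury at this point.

For a multiplicative demand Q = A·P^α·M^β, the income elasticity is β everywhere.
Here β = 1.41, so η = 1.410.
Since η > 1, this is a luxury.

1.410 (luxury)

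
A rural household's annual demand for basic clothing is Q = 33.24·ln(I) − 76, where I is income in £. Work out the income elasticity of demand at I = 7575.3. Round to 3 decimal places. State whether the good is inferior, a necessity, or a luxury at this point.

At I = 7575.3: Q = 220.921.
dQ/dI = 33.24/I = 0.00438795 at this income.
η = (dQ/dI)·(I/Q) = 0.00438795 × (7575.3/220.921) = 0.150.
Since 0 < η < 1, the good is a necessity.

0.150 (necessity)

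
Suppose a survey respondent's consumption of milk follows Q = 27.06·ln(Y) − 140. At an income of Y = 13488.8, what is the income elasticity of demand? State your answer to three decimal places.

0.231

At Y = 13488.8: Q = 117.330.
dQ/dY = 27.06/Y = 0.00200611 at this income.
η = (dQ/dY)·(Y/Q) = 0.00200611 × (13488.8/117.330) = 0.231.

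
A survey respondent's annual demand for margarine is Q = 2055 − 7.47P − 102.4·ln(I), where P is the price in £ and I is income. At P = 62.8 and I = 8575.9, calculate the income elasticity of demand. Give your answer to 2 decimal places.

At P = 62.8, I = 8575.9: Q = 658.477.
Holding P constant, ∂Q/∂I = -102.4/I = -0.0119404.
η_I = (∂Q/∂I)·(I/Q) = -0.0119404 × (8575.9/658.477) = -0.16.

-0.16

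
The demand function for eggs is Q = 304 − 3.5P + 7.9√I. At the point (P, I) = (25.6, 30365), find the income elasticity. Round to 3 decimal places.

At P = 25.6, I = 30365: Q = 1591.019.
Holding P constant, ∂Q/∂I = 7.9/(2√I) = 0.0226679.
η_I = (∂Q/∂I)·(I/Q) = 0.0226679 × (30365/1591.019) = 0.433.

0.433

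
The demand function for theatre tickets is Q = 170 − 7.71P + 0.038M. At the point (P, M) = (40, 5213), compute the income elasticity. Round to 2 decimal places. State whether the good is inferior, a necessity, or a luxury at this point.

3.32 (luxury)

At P = 40, M = 5213: Q = 59.694.
Holding P constant, ∂Q/∂M = 0.038.
η_M = (∂Q/∂M)·(M/Q) = 0.038 × (5213/59.694) = 3.32.
Since η > 1, this is a luxury.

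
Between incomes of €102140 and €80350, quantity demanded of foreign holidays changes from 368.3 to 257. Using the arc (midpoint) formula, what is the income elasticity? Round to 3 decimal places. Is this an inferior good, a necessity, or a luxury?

ΔQ = 257 − 368.3 = -111.3; midpoint Q̄ = (368.3 + 257)/2 = 312.65.
ΔI = 80350 − 102140 = -21790; midpoint Ī = (102140 + 80350)/2 = 91245.
η = (ΔQ/Q̄) ÷ (ΔI/Ī) = (-111.3/312.65) ÷ (-21790/91245) = 1.491.
η > 1 ⇒ luxury.

1.491 (luxury)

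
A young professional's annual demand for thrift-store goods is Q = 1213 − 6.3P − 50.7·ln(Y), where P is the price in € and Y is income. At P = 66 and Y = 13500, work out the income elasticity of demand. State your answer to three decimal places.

At P = 66, Y = 13500: Q = 315.020.
Holding P constant, ∂Q/∂Y = -50.7/Y = -0.00375556.
η_Y = (∂Q/∂Y)·(Y/Q) = -0.00375556 × (13500/315.020) = -0.161.

-0.161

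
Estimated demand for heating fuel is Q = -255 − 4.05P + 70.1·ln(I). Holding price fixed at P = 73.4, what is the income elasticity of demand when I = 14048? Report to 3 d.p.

At P = 73.4, I = 14048: Q = 117.201.
Holding P constant, ∂Q/∂I = 70.1/I = 0.00499003.
η_I = (∂Q/∂I)·(I/Q) = 0.00499003 × (14048/117.201) = 0.598.

0.598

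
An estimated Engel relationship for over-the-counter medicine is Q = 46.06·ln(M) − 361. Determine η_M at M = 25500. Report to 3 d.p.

0.433

At M = 25500: Q = 106.345.
dQ/dM = 46.06/M = 0.00180627 at this income.
η = (dQ/dM)·(M/Q) = 0.00180627 × (25500/106.345) = 0.433.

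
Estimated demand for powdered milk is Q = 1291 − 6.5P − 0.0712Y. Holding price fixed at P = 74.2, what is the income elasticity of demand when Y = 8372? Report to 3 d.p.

At P = 74.2, Y = 8372: Q = 212.614.
Holding P constant, ∂Q/∂Y = −0.0712.
η_Y = (∂Q/∂Y)·(Y/Q) = -0.0712 × (8372/212.614) = -2.804.

-2.804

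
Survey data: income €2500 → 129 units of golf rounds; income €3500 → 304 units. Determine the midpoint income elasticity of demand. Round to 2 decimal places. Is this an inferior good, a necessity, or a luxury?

ΔQ = 304 − 129 = 175; midpoint Q̄ = (129 + 304)/2 = 216.5.
ΔI = 3500 − 2500 = 1000; midpoint Ī = (2500 + 3500)/2 = 3000.
η = (ΔQ/Q̄) ÷ (ΔI/Ī) = (175/216.5) ÷ (1000/3000) = 2.42.
η > 1 ⇒ luxury.

2.42 (luxury)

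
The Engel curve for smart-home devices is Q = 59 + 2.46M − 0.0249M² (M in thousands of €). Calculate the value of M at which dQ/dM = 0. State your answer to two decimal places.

49.40

dQ/dM = 2.46 − 0.0498M.
The good is inferior where dQ/dM < 0. Setting dQ/dM = 0 gives M = 2.46 / 0.0498 = 49.40.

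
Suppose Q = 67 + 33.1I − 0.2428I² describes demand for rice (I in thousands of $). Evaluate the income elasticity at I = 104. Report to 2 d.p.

At I = 104: Q = 883.2752.
dQ/dI = 33.1 − 0.4856I = -17.40240.
η = (dQ/dI)·(I/Q) = -17.40240 × (104/883.2752) = -2.05.

-2.05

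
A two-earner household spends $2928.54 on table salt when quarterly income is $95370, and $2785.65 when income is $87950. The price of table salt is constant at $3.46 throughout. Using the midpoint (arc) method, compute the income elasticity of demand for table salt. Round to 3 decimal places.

With a constant price, Q₁ = 2928.54/3.46 = 846.399 and Q₂ = 2785.65/3.46 = 805.101 (equivalently, work directly with expenditure since P cancels).
Midpoint %ΔQ = (2785.65 − 2928.54)/2857.10 = -0.05001; midpoint %ΔI = (87950 − 95370)/91660 = -0.08095.
η = -0.05001 / -0.08095 = 0.618.

0.618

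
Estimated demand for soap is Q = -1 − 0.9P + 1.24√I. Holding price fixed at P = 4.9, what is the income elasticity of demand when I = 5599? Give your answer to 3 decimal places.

0.531

At P = 4.9, I = 5599: Q = 87.375.
Holding P constant, ∂Q/∂I = 1.24/(2√I) = 0.00828584.
η_I = (∂Q/∂I)·(I/Q) = 0.00828584 × (5599/87.375) = 0.531.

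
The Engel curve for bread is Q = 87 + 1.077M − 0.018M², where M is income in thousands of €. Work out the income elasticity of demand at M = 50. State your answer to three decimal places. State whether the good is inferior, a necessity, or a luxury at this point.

-0.377 (inferior good)

At M = 50: Q = 95.8500.
dQ/dM = 1.077 − 0.036M = -0.72300.
η = (dQ/dM)·(M/Q) = -0.72300 × (50/95.8500) = -0.377.
η < 0 ⇒ inferior good.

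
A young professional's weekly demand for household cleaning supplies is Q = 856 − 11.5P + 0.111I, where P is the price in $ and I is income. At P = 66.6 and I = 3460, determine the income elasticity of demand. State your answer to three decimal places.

0.810

At P = 66.6, I = 3460: Q = 474.160.
Holding P constant, ∂Q/∂I = 0.111.
η_I = (∂Q/∂I)·(I/Q) = 0.111 × (3460/474.160) = 0.810.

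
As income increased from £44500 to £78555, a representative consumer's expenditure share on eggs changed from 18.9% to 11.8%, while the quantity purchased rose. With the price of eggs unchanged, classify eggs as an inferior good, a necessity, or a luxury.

Quantity rises but the budget share falls as income rises, so 0 < η < 1.

necessity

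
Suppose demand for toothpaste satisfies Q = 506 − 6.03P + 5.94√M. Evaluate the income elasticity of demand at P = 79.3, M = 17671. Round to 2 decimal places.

At P = 79.3, M = 17671: Q = 817.439.
Holding P constant, ∂Q/∂M = 5.94/(2√M) = 0.0223422.
η_M = (∂Q/∂M)·(M/Q) = 0.0223422 × (17671/817.439) = 0.48.

0.48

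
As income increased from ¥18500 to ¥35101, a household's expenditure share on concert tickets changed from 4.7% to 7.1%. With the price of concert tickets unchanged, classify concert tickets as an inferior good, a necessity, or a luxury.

luxury

The budget share rises as income rises, so η > 1.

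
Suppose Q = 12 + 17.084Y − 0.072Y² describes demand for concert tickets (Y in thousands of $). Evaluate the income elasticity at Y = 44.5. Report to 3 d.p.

At Y = 44.5: Q = 629.6600.
dQ/dY = 17.084 − 0.144Y = 10.67600.
η = (dQ/dY)·(Y/Q) = 10.67600 × (44.5/629.6600) = 0.755.

0.755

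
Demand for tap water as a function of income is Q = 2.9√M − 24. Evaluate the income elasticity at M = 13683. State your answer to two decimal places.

0.54

At M = 13683: Q = 315.226.
dQ/dM = 2.9/(2√M) = 0.0123959 at this income.
η = (dQ/dM)·(M/Q) = 0.0123959 × (13683/315.226) = 0.54.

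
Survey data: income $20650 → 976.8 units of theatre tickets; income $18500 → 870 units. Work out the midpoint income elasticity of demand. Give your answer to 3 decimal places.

1.053

ΔQ = 870 − 976.8 = -106.8; midpoint Q̄ = (976.8 + 870)/2 = 923.4.
ΔI = 18500 − 20650 = -2150; midpoint Ī = (20650 + 18500)/2 = 19575.
η = (ΔQ/Q̄) ÷ (ΔI/Ī) = (-106.8/923.4) ÷ (-2150/19575) = 1.053.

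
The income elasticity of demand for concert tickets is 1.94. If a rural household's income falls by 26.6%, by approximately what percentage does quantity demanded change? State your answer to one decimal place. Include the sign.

%ΔQ ≈ η × %ΔI = 1.94 × (-26.6%) = -51.6%.

-51.6%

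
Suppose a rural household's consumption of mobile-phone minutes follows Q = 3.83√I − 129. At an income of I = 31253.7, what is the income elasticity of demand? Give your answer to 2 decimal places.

At I = 31253.7: Q = 548.095.
dQ/dI = 3.83/(2√I) = 0.0108322 at this income.
η = (dQ/dI)·(I/Q) = 0.0108322 × (31253.7/548.095) = 0.62.

0.62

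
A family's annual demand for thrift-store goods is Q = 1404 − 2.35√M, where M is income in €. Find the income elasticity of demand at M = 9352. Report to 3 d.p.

At M = 9352: Q = 1176.742.
dQ/dM = -2.35/(2√M) = -0.0121503 at this income.
η = (dQ/dM)·(M/Q) = -0.0121503 × (9352/1176.742) = -0.097.

-0.097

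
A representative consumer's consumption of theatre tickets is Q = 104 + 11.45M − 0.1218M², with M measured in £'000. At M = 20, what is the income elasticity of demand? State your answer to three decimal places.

0.463

At M = 20: Q = 284.2800.
dQ/dM = 11.45 − 0.2436M = 6.57800.
η = (dQ/dM)·(M/Q) = 6.57800 × (20/284.2800) = 0.463.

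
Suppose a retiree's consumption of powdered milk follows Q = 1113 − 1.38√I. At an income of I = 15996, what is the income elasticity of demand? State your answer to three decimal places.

At I = 15996: Q = 938.464.
dQ/dI = -1.38/(2√I) = -0.00545561 at this income.
η = (dQ/dI)·(I/Q) = -0.00545561 × (15996/938.464) = -0.093.

-0.093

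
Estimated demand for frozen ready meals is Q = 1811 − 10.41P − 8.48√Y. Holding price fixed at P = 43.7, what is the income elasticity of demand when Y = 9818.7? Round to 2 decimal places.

At P = 43.7, Y = 9818.7: Q = 515.805.
Holding P constant, ∂Q/∂Y = -8.48/(2√Y) = -0.0427897.
η_Y = (∂Q/∂Y)·(Y/Q) = -0.0427897 × (9818.7/515.805) = -0.81.

-0.81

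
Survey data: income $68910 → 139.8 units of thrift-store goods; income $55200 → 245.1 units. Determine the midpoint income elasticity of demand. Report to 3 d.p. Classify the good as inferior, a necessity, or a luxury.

ΔQ = 245.1 − 139.8 = 105.3; midpoint Q̄ = (139.8 + 245.1)/2 = 192.45.
ΔI = 55200 − 68910 = -13710; midpoint Ī = (68910 + 55200)/2 = 62055.
η = (ΔQ/Q̄) ÷ (ΔI/Ī) = (105.3/192.45) ÷ (-13710/62055) = -2.477.
η < 0 ⇒ inferior good.

-2.477 (inferior good)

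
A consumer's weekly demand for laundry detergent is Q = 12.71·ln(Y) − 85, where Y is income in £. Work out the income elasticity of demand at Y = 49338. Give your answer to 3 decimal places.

0.243

At Y = 49338: Q = 52.350.
dQ/dY = 12.71/Y = 0.000257611 at this income.
η = (dQ/dY)·(Y/Q) = 0.000257611 × (49338/52.350) = 0.243.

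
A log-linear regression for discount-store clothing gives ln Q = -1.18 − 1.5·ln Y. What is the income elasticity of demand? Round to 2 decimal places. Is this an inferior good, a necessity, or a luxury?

In a log-linear demand, the coefficient on ln Y is the income elasticity.
So η = -1.50.
η < 0 ⇒ inferior good.

-1.50 (inferior good)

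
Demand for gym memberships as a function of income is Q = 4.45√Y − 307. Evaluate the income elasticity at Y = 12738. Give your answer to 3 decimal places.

At Y = 12738: Q = 195.239.
dQ/dY = 4.45/(2√Y) = 0.0197142 at this income.
η = (dQ/dY)·(Y/Q) = 0.0197142 × (12738/195.239) = 1.286.

1.286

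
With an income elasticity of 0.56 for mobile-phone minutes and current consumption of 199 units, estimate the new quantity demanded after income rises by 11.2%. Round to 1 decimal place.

211.5

%ΔQ ≈ η × %ΔI = 0.56 × 11.2% = 6.272%.
New Q ≈ 199 × (1 + 0.06272) = 211.5.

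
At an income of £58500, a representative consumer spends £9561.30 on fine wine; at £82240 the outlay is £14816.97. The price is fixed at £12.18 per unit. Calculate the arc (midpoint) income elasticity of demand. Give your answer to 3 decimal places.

With a constant price, Q₁ = 9561.30/12.18 = 785.000 and Q₂ = 14816.97/12.18 = 1216.500 (equivalently, work directly with expenditure since P cancels).
Midpoint %ΔQ = (14816.97 − 9561.30)/12189.13 = 0.43118; midpoint %ΔI = (82240 − 58500)/70370 = 0.33736.
η = 0.43118 / 0.33736 = 1.278.

1.278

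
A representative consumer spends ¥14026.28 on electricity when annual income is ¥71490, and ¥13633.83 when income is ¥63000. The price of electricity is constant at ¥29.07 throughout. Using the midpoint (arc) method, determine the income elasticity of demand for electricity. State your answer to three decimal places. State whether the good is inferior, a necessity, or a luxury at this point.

0.225 (necessity)

With a constant price, Q₁ = 14026.28/29.07 = 482.500 and Q₂ = 13633.83/29.07 = 469.000 (equivalently, work directly with expenditure since P cancels).
Midpoint %ΔQ = (13633.83 − 14026.28)/13830.06 = -0.02838; midpoint %ΔI = (63000 − 71490)/67245 = -0.12625.
η = -0.02838 / -0.12625 = 0.225.
0 < η < 1 ⇒ necessity.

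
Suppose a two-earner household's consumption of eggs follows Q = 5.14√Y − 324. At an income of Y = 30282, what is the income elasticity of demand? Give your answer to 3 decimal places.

At Y = 30282: Q = 570.449.
dQ/dY = 5.14/(2√Y) = 0.0147687 at this income.
η = (dQ/dY)·(Y/Q) = 0.0147687 × (30282/570.449) = 0.784.

0.784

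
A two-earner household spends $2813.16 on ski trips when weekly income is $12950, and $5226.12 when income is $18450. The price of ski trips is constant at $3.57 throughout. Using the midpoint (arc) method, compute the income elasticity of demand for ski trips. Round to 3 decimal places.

1.714

With a constant price, Q₁ = 2813.16/3.57 = 788.000 and Q₂ = 5226.12/3.57 = 1463.899 (equivalently, work directly with expenditure since P cancels).
Midpoint %ΔQ = (5226.12 − 2813.16)/4019.64 = 0.60029; midpoint %ΔI = (18450 − 12950)/15700 = 0.35032.
η = 0.60029 / 0.35032 = 1.714.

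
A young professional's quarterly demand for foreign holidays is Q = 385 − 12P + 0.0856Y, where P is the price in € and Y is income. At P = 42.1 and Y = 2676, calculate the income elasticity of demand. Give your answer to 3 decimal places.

2.104

At P = 42.1, Y = 2676: Q = 108.866.
Holding P constant, ∂Q/∂Y = 0.0856.
η_Y = (∂Q/∂Y)·(Y/Q) = 0.0856 × (2676/108.866) = 2.104.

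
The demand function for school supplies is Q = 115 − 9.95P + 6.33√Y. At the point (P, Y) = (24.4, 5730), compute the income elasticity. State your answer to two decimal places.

0.68

At P = 24.4, Y = 5730: Q = 351.381.
Holding P constant, ∂Q/∂Y = 6.33/(2√Y) = 0.0418116.
η_Y = (∂Q/∂Y)·(Y/Q) = 0.0418116 × (5730/351.381) = 0.68.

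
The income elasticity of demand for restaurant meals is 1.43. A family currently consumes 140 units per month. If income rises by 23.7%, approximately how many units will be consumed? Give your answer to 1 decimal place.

187.4

%ΔQ ≈ η × %ΔI = 1.43 × 23.7% = 33.891%.
New Q ≈ 140 × (1 + 0.33891) = 187.4.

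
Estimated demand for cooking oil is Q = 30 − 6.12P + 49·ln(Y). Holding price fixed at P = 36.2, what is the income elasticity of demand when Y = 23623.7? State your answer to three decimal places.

At P = 36.2, Y = 23623.7: Q = 301.886.
Holding P constant, ∂Q/∂Y = 49/Y = 0.00207419.
η_Y = (∂Q/∂Y)·(Y/Q) = 0.00207419 × (23623.7/301.886) = 0.162.

0.162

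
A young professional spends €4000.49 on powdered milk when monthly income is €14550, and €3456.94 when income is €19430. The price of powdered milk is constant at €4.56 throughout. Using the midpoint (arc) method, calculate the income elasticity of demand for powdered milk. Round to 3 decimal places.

With a constant price, Q₁ = 4000.49/4.56 = 877.300 and Q₂ = 3456.94/4.56 = 758.101 (equivalently, work directly with expenditure since P cancels).
Midpoint %ΔQ = (3456.94 − 4000.49)/3728.72 = -0.14577; midpoint %ΔI = (19430 − 14550)/16990 = 0.28723.
η = -0.14577 / 0.28723 = -0.508.

-0.508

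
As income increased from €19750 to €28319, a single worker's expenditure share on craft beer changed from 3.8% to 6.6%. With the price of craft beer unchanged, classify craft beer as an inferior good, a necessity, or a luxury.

The budget share rises as income rises, so η > 1.

luxury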